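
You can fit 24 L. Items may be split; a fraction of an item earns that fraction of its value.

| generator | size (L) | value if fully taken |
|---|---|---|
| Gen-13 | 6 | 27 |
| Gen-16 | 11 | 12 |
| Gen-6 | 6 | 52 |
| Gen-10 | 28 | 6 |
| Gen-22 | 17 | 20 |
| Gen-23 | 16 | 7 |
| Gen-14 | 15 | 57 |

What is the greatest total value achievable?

Sort by value density: Gen-6 52/6≈8.67, Gen-13 27/6≈4.5, Gen-14 57/15≈3.8, Gen-22 20/17≈1.18, Gen-16 12/11≈1.09, Gen-23 7/16≈0.438, Gen-10 6/28≈0.214.
Take all of Gen-6 (6 L, value 52) ; 18 L left.
Gen-13: take in full, 6 L for value 27 ; 12 left.
12 L left: a 12/15 share of Gen-14 gives 57×12/15 = 45.6.
Total value = 124.6.

124.6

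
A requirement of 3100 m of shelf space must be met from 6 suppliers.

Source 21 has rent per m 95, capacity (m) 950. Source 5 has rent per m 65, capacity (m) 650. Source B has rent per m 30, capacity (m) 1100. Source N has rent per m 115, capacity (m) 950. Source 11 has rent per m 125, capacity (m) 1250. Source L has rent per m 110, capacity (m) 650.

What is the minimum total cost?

209500

Cheapest first:
Source B at 30: take all 1100 m → 2000 still needed.
Take 650 from Source 5 at 65 → need 1350 more.
Source 21 (95): use full 950 → 400 m to go.
Take 400 from Source L at 110 to finish.
Source N, Source 11: unused.
Cost = 1100×30 + 650×65 + 950×95 + 400×110 = 209500.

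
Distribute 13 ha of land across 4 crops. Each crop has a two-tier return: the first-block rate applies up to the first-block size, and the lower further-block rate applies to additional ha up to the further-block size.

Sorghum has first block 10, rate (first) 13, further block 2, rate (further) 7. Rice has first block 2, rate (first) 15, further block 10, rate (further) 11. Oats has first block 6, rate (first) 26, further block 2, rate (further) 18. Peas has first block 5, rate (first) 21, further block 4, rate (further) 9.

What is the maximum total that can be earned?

Rank every tier by rate: Oats/tier1 26 > Peas/tier1 21 > Oats/tier2 18 > Rice/tier1 15 > Sorghum/tier1 13 > Rice/tier2 11 > Peas/tier2 9 > Sorghum/tier2 7.
Fill Oats tier1 block (6 at 26) → 7 left.
Fill Peas tier1 block (5 at 21) → 2 left.
Oats/tier2 (18): +2 → 0 left.
Total = 26×6 + 21×5 + 18×2 = 297.

297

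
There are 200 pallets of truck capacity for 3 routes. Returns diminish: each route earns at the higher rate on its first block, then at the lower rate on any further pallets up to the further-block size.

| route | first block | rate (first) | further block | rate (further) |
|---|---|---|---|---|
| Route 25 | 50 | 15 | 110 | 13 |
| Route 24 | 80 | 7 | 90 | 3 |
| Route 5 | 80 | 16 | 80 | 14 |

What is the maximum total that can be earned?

3010

Treat each block as its own option and order by rate: Route 5/first 16 > Route 25/first 15 > Route 5/second 14 > Route 25/second 13 > Route 24/first 7 > Route 24/second 3.
Route 5 first at 16: fill all 80 → 120 left.
Route 25/first (15): +50 → 70 left.
70 remain; put them into Route 5 second at 14.
Total = 16×80 + 15×50 + 14×70 = 3010.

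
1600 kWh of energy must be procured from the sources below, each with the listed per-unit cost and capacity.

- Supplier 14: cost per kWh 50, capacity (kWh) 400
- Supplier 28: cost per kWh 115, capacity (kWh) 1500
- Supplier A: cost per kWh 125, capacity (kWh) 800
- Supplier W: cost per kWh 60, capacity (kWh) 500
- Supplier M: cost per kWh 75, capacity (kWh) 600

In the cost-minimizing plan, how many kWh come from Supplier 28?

Use sources in increasing cost order.
Supplier 14 (50): use full 400 → 1200 kWh to go.
Take 500 from Supplier W at 60 → need 700 more.
Supplier M (75): use full 600 → 100 kWh to go.
Supplier 28 at 115: take 100 of its 1500 → requirement met.
Supplier A: unused.

100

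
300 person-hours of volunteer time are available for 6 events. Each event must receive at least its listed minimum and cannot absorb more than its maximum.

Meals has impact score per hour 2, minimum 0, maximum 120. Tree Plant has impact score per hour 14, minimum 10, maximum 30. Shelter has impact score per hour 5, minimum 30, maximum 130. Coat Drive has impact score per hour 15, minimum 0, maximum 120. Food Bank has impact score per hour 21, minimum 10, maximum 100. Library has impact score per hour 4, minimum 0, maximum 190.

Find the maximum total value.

Meeting every minimum uses 0+10+30+0+10+0 = 50 person-hours, leaving 250.
Order the events by impact score per hour: Food Bank 21 > Coat Drive 15 > Tree Plant 14 > Shelter 5 > Library 4 > Meals 2.
Give Food Bank 90 more to hit its cap of 100 — 160 left.
Give Coat Drive 120 more to hit its cap of 120 — 40 left.
Tree Plant takes 20 more to reach its cap of 30 — 20 left.
Shelter has room for 100 more but only 20 remain, so it gets 50.
Total = 14×30 + 5×50 + 15×120 + 21×100 = 4570.

4570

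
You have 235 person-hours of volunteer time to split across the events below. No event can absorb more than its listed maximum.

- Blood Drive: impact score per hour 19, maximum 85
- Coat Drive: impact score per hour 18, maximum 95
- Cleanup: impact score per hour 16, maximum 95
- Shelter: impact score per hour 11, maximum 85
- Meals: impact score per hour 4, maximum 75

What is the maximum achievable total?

4205

Rank by impact score per hour: Blood Drive 19 > Coat Drive 18 > Cleanup 16 > Shelter 11 > Meals 4.
Blood Drive takes 85 to reach its cap of 85 ; 150 left.
Coat Drive: +95 to 95 (cap) ; 55 left.
Cleanup has room for 95 but only 55 remain, so it gets 55.
Total = 19×85 + 18×95 + 16×55 = 4205.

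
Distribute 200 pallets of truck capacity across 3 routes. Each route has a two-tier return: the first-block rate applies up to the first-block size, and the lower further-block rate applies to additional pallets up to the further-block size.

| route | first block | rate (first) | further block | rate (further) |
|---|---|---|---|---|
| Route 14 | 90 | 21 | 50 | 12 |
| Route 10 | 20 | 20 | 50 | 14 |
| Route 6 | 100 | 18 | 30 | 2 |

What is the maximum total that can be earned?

Treat each block as its own option and order by rate: Route 14/first 21 > Route 10/first 20 > Route 6/first 18 > Route 10/second 14 > Route 14/second 12 > Route 6/second 2.
Fill Route 14 first block (90 at 21) — 110 left.
Route 10/first (20): +20 — 90 left.
Route 6 first at 18: only 90 left, fill 90.
Total = 21×90 + 20×20 + 18×90 = 3910.

3910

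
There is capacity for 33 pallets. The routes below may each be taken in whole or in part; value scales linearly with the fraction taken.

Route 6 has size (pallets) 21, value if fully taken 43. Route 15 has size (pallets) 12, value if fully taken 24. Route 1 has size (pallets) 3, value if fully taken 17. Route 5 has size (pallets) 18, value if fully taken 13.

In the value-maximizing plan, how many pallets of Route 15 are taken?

Rank by value-to-size ratio: Route 1 17/3≈5.67, Route 6 43/21≈2.05, Route 15 24/12≈2, Route 5 13/18≈0.722.
Take all of Route 1 (3 pallets, value 17) ; 30 pallets left.
Take all of Route 6 (21 pallets, value 43) ; 9 pallets left.
Only 9 pallets remain; take 9/12 of Route 15 for value 24×9/12 = 18.

9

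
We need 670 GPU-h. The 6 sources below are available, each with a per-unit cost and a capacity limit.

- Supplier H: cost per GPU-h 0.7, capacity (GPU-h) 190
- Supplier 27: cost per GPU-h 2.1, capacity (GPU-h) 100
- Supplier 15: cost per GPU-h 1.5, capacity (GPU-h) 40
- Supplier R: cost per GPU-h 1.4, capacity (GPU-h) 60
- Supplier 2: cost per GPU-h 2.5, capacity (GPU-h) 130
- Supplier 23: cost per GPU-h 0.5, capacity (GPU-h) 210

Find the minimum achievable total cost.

Use sources in increasing cost order.
Take 210 from Supplier 23 at 0.5 → need 460 more.
Supplier H (0.7): use full 190 → 270 GPU-h to go.
Supplier R at 1.4: take all 60 GPU-h → 210 still needed.
Supplier 15 at 1.5: take all 40 GPU-h → 170 still needed.
Take 100 from Supplier 27 at 2.1 → need 70 more.
Supplier 2 at 2.5: take 70 of its 130 → requirement met.
Cost = 210×0.5 + 190×0.7 + 60×1.4 + 40×1.5 + 100×2.1 + 70×2.5 = 767.

767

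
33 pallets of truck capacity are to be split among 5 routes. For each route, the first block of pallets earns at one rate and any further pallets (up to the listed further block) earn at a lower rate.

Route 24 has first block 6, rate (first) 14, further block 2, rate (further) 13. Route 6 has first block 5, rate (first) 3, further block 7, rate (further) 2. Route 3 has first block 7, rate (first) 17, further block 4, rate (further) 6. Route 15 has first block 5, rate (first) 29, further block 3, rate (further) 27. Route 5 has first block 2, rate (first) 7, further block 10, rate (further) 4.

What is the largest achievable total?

Rank every tier by rate: Route 15/first 29 > Route 15/second 27 > Route 3/first 17 > Route 24/first 14 > Route 24/second 13 > Route 5/first 7 > Route 3/second 6 > Route 5/second 4 > Route 6/first 3 > Route 6/second 2.
Route 15/first (29): +5 ; 28 left.
Fill Route 15 second block (3 at 27) ; 25 left.
Fill Route 3 first block (7 at 17) ; 18 left.
Route 24 first at 14: fill all 6 ; 12 left.
Route 24/second (13): +2 ; 10 left.
Fill Route 5 first block (2 at 7) ; 8 left.
Route 3/second (6): +4 ; 4 left.
Route 5/second: +4 of 10 at 4; pool empty.
Total = 29×5 + 27×3 + 17×7 + 14×6 + 13×2 + 7×2 + 6×4 + 4×4 = 509.

509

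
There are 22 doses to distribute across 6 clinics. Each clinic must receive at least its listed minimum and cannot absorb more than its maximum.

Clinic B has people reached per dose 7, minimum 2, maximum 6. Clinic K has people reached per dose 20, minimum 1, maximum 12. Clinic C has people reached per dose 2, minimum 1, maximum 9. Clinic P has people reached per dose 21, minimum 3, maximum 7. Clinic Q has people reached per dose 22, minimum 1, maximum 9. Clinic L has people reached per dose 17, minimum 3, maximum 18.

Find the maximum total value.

Meeting every minimum uses 2+1+1+3+1+3 = 11 doses, leaving 11.
Highest people reached per dose first: Clinic Q 22 > Clinic P 21 > Clinic K 20 > Clinic L 17 > Clinic B 7 > Clinic C 2.
Clinic Q takes 8 more to reach its cap of 9 — 3 left.
Only 3 left; Clinic P takes them to reach 6.
Total = 7×2 + 20×1 + 2×1 + 21×6 + 22×9 + 17×3 = 411.

411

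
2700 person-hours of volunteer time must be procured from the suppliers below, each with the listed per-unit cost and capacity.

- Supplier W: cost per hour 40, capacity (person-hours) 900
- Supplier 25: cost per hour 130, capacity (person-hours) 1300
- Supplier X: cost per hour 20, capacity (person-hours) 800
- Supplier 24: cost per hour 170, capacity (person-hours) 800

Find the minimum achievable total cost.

182000

Fill from the cheapest supplier first.
Take 800 from Supplier X at 20 — need 1900 more.
Supplier W (40): use full 900 — 1000 person-hours to go.
Supplier 25 (130): take the remaining 1000 — done.
Supplier 24: unused.
Cost = 800×20 + 900×40 + 1000×130 = 182000.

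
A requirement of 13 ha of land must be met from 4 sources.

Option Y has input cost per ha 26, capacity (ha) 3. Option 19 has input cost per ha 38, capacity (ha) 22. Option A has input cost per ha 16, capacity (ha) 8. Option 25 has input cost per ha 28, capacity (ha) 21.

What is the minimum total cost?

262

Cheapest first:
Option A (16): use full 8 — 5 ha to go.
Option Y at 26: take all 3 ha — 2 still needed.
Option 25 at 28: take 2 of its 21 — requirement met.
Option 19: unused.
Cost = 8×16 + 3×26 + 2×28 = 262.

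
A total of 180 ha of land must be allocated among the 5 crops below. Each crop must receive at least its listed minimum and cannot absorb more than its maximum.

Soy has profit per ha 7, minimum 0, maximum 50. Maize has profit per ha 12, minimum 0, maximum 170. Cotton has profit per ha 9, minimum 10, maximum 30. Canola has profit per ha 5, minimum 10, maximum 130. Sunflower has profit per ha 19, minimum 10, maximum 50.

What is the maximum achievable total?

2410

Meeting every minimum uses 0+0+10+10+10 = 30 ha, leaving 150.
Rank by profit per ha: Sunflower 19 > Maize 12 > Cotton 9 > Soy 7 > Canola 5.
Give Sunflower 40 more to hit its cap of 50 → 110 left.
Only 110 left; Maize takes them to reach 110.
Total = 12×110 + 9×10 + 5×10 + 19×50 = 2410.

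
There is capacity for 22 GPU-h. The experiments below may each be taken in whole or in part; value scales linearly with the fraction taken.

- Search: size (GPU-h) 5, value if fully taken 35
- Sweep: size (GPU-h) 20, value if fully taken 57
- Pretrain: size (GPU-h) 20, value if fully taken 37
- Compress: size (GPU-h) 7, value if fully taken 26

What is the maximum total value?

Rank by value-to-size ratio: Search 35/5≈7, Compress 26/7≈3.71, Sweep 57/20≈2.85, Pretrain 37/20≈1.85.
Search: take in full, 5 GPU-h for value 35 ; 17 left.
Compress: take in full, 7 GPU-h for value 26 ; 10 left.
Fill the last 10 GPU-h with part of Sweep: 10/20 of it earns 28.5.
Total value = 89.5.

89.5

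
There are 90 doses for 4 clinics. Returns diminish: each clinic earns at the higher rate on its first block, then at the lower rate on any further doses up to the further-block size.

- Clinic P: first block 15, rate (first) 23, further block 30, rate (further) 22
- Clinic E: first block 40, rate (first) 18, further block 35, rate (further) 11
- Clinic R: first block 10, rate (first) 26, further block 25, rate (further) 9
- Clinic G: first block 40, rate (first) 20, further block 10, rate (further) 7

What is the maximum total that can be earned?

1965

Order all 8 blocks by rate: Clinic R/T1 26 > Clinic P/T1 23 > Clinic P/T2 22 > Clinic G/T1 20 > Clinic E/T1 18 > Clinic E/T2 11 > Clinic R/T2 9 > Clinic G/T2 7.
Clinic R T1 at 26: fill all 10 → 80 left.
Fill Clinic P T1 block (15 at 23) → 65 left.
Clinic P T2 at 22: fill all 30 → 35 left.
Clinic G/T1: +35 of 40 at 20; pool empty.
Total = 26×10 + 23×15 + 22×30 + 20×35 = 1965.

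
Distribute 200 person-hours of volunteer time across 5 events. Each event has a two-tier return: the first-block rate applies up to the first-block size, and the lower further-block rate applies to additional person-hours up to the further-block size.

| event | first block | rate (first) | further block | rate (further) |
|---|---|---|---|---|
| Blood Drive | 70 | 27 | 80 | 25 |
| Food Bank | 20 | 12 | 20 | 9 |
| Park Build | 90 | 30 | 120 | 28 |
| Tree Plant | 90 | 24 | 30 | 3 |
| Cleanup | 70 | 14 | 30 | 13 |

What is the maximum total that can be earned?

Rank every tier by rate: Park Build/first 30 > Park Build/second 28 > Blood Drive/first 27 > Blood Drive/second 25 > Tree Plant/first 24 > Cleanup/first 14 > Cleanup/second 13 > Food Bank/first 12 > Food Bank/second 9 > Tree Plant/second 3.
Park Build/first (30): +90 ; 110 left.
110 remain; put them into Park Build second at 28.
Total = 30×90 + 28×110 = 5780.

5780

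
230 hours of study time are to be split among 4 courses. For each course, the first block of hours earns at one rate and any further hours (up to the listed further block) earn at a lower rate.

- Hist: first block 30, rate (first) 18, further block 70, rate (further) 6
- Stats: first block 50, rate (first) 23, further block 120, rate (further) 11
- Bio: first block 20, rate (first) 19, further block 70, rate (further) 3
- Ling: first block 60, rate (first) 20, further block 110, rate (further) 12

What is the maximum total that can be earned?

Treat each block as its own option and order by rate: Stats/tier1 23 > Ling/tier1 20 > Bio/tier1 19 > Hist/tier1 18 > Ling/tier2 12 > Stats/tier2 11 > Hist/tier2 6 > Bio/tier2 3.
Stats/tier1 (23): +50 → 180 left.
Ling tier1 at 20: fill all 60 → 120 left.
Bio/tier1 (19): +20 → 100 left.
Hist/tier1 (18): +30 → 70 left.
Ling/tier2: +70 of 110 at 12; pool empty.
Total = 23×50 + 20×60 + 19×20 + 18×30 + 12×70 = 4110.

4110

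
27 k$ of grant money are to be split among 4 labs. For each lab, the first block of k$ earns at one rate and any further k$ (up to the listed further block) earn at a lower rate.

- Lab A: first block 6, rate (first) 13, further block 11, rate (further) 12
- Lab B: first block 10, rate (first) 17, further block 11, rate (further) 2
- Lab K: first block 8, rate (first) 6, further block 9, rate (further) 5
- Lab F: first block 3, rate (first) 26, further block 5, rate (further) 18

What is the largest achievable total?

452

Order all 8 blocks by rate: Lab F/tier1 26 > Lab F/tier2 18 > Lab B/tier1 17 > Lab A/tier1 13 > Lab A/tier2 12 > Lab K/tier1 6 > Lab K/tier2 5 > Lab B/tier2 2.
Lab F tier1 at 26: fill all 3 — 24 left.
Fill Lab F tier2 block (5 at 18) — 19 left.
Fill Lab B tier1 block (10 at 17) — 9 left.
Lab A tier1 at 13: fill all 6 — 3 left.
Lab A/tier2: +3 of 11 at 12; pool empty.
Total = 26×3 + 18×5 + 17×10 + 13×6 + 12×3 = 452.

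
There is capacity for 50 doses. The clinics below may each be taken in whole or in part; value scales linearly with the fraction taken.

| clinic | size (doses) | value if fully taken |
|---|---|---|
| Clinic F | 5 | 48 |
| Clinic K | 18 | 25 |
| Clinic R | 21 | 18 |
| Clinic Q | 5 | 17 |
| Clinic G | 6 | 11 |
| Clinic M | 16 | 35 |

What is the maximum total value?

Sort by value density: Clinic F 48/5≈9.6, Clinic Q 17/5≈3.4, Clinic M 35/16≈2.19, Clinic G 11/6≈1.83, Clinic K 25/18≈1.39, Clinic R 18/21≈0.857.
All 5 doses of Clinic F fit (value 48) → 45 remain.
All 5 doses of Clinic Q fit (value 17) → 40 remain.
Take all of Clinic M (16 doses, value 35) → 24 doses left.
Take all of Clinic G (6 doses, value 11) → 18 doses left.
All 18 doses of Clinic K fit (value 25) → 0 remain.
Total value = 136.

136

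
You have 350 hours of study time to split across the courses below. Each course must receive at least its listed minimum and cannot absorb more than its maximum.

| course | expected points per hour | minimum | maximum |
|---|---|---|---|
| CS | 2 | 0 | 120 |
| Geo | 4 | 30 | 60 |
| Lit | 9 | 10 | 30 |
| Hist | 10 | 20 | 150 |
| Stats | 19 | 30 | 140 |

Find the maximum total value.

Meeting every minimum uses 0+30+10+20+30 = 90 hours, leaving 260.
Rank by expected points per hour: Stats 19 > Hist 10 > Lit 9 > Geo 4 > CS 2.
Stats: +110 to 140 (cap) → 150 left.
Hist takes 130 more to reach its cap of 150 → 20 left.
Lit: +20 to 30 (cap) → 0 left.
Total = 4×30 + 9×30 + 10×150 + 19×140 = 4550.

4550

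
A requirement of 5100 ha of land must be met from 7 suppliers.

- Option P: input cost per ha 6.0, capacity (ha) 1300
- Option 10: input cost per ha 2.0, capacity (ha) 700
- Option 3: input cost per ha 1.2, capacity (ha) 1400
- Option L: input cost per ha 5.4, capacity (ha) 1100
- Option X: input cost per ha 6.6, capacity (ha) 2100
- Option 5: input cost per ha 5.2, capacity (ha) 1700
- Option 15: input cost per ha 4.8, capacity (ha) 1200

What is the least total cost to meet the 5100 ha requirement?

18220

Cheapest first:
Option 3 (1.2): use full 1400 — 3700 ha to go.
Option 10 (2.0): use full 700 — 3000 ha to go.
Option 15 at 4.8: take all 1200 ha — 1800 still needed.
Option 5 at 5.2: take all 1700 ha — 100 still needed.
Option L (5.4): take the remaining 100 — done.
Option P, Option X: unused.
Cost = 1400×1.2 + 700×2.0 + 1200×4.8 + 1700×5.2 + 100×5.4 = 18220.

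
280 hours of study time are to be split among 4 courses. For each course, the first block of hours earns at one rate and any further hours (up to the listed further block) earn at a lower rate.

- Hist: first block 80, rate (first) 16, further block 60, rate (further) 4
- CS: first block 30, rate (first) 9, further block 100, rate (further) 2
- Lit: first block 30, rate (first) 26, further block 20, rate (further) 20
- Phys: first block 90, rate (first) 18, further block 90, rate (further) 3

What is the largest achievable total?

Order all 8 blocks by rate: Lit/tier1 26 > Lit/tier2 20 > Phys/tier1 18 > Hist/tier1 16 > CS/tier1 9 > Hist/tier2 4 > Phys/tier2 3 > CS/tier2 2.
Fill Lit tier1 block (30 at 26) — 250 left.
Lit tier2 at 20: fill all 20 — 230 left.
Phys tier1 at 18: fill all 90 — 140 left.
Fill Hist tier1 block (80 at 16) — 60 left.
Fill CS tier1 block (30 at 9) — 30 left.
Hist/tier2: +30 of 60 at 4; pool empty.
Total = 26×30 + 20×20 + 18×90 + 16×80 + 9×30 + 4×30 = 4470.

4470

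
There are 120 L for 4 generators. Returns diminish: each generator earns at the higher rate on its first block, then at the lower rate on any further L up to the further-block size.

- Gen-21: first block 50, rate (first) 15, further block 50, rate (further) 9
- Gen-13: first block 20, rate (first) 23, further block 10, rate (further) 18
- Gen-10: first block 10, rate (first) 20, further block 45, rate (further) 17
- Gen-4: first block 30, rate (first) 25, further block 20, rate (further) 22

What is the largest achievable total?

2540

Order all 8 blocks by rate: Gen-4/T1 25 > Gen-13/T1 23 > Gen-4/T2 22 > Gen-10/T1 20 > Gen-13/T2 18 > Gen-10/T2 17 > Gen-21/T1 15 > Gen-21/T2 9.
Gen-4/T1 (25): +30 → 90 left.
Gen-13/T1 (23): +20 → 70 left.
Gen-4 T2 at 22: fill all 20 → 50 left.
Fill Gen-10 T1 block (10 at 20) → 40 left.
Gen-13 T2 at 18: fill all 10 → 30 left.
Gen-10/T2: +30 of 45 at 17; pool empty.
Total = 25×30 + 23×20 + 22×20 + 20×10 + 18×10 + 17×30 = 2540.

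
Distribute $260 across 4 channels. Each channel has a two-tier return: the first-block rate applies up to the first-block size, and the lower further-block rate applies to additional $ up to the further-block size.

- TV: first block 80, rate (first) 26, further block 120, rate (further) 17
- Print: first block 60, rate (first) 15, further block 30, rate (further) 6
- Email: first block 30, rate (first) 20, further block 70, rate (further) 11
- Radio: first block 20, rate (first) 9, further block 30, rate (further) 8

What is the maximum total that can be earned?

Rank every tier by rate: TV/tier1 26 > Email/tier1 20 > TV/tier2 17 > Print/tier1 15 > Email/tier2 11 > Radio/tier1 9 > Radio/tier2 8 > Print/tier2 6.
TV/tier1 (26): +80 ; 180 left.
Email/tier1 (20): +30 ; 150 left.
Fill TV tier2 block (120 at 17) ; 30 left.
Print/tier1: +30 of 60 at 15; pool empty.
Total = 26×80 + 20×30 + 17×120 + 15×30 = 5170.

5170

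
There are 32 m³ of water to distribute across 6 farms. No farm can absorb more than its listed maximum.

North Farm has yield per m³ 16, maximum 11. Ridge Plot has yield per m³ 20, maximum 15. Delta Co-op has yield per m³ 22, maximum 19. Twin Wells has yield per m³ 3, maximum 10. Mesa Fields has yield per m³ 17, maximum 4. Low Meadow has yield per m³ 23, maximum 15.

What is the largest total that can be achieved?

Rank by yield per m³: Low Meadow 23 > Delta Co-op 22 > Ridge Plot 20 > Mesa Fields 17 > North Farm 16 > Twin Wells 3.
Low Meadow takes 15 to reach its cap of 15 → 17 left.
Delta Co-op: +17 (room for 19) → 17. Pool exhausted.
Total = 22×17 + 23×15 = 719.

719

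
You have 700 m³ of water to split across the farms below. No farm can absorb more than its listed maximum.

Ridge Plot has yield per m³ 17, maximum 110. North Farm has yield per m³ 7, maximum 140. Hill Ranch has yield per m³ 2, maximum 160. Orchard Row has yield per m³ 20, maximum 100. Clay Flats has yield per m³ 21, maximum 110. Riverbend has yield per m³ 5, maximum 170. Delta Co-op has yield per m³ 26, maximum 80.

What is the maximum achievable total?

10040

Highest yield per m³ first: Delta Co-op 26 > Clay Flats 21 > Orchard Row 20 > Ridge Plot 17 > North Farm 7 > Riverbend 5 > Hill Ranch 2.
Delta Co-op: +80 to 80 (cap) ; 620 left.
Clay Flats takes 110 to reach its cap of 110 ; 510 left.
Orchard Row: +100 to 100 (cap) ; 410 left.
Ridge Plot: +110 to 110 (cap) ; 300 left.
North Farm: +140 to 140 (cap) ; 160 left.
Riverbend has room for 170 but only 160 remain, so it gets 160.
Total = 17×110 + 7×140 + 20×100 + 21×110 + 5×160 + 26×80 = 10040.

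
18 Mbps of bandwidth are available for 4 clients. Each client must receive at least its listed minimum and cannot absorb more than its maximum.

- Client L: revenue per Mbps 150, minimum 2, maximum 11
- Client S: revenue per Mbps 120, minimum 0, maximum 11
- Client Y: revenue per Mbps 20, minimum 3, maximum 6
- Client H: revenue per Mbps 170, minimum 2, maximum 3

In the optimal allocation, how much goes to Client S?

1

Meeting every minimum uses 2+0+3+2 = 7 Mbps, leaving 11.
Rank by revenue per Mbps: Client H 170 > Client L 150 > Client S 120 > Client Y 20.
Give Client H 1 more to hit its cap of 3 — 10 left.
Client L: +9 to 11 (cap) — 1 left.
Client S: +1 (room for 11) → 1. Pool exhausted.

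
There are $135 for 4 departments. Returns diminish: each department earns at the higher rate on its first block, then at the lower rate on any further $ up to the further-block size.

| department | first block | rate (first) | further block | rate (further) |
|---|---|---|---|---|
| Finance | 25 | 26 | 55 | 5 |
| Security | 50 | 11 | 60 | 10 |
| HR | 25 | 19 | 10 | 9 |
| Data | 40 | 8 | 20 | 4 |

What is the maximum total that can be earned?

2025

Rank every tier by rate: Finance/first 26 > HR/first 19 > Security/first 11 > Security/second 10 > HR/second 9 > Data/first 8 > Finance/second 5 > Data/second 4.
Fill Finance first block (25 at 26) → 110 left.
HR first at 19: fill all 25 → 85 left.
Fill Security first block (50 at 11) → 35 left.
35 remain; put them into Security second at 10.
Total = 26×25 + 19×25 + 11×50 + 10×35 = 2025.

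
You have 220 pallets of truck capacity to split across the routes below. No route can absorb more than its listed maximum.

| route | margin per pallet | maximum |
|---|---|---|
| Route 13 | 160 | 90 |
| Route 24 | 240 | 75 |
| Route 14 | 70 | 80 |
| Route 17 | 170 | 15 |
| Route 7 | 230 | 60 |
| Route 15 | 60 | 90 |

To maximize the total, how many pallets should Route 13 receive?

70

Highest margin per pallet first: Route 24 240 > Route 7 230 > Route 17 170 > Route 13 160 > Route 14 70 > Route 15 60.
Route 24 takes 75 to reach its cap of 75 — 145 left.
Route 7: +60 to 60 (cap) — 85 left.
Route 17 takes 15 to reach its cap of 15 — 70 left.
Route 13: +70 (room for 90) → 70. Pool exhausted.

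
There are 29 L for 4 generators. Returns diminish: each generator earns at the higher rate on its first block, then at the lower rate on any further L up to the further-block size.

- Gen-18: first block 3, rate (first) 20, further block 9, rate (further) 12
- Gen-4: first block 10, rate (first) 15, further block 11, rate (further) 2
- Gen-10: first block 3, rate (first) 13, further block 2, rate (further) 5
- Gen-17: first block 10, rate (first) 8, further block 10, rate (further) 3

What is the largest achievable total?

389

Treat each block as its own option and order by rate: Gen-18/T1 20 > Gen-4/T1 15 > Gen-10/T1 13 > Gen-18/T2 12 > Gen-17/T1 8 > Gen-10/T2 5 > Gen-17/T2 3 > Gen-4/T2 2.
Gen-18 T1 at 20: fill all 3 — 26 left.
Gen-4 T1 at 15: fill all 10 — 16 left.
Gen-10 T1 at 13: fill all 3 — 13 left.
Gen-18 T2 at 12: fill all 9 — 4 left.
4 remain; put them into Gen-17 T1 at 8.
Total = 20×3 + 15×10 + 13×3 + 12×9 + 8×4 = 389.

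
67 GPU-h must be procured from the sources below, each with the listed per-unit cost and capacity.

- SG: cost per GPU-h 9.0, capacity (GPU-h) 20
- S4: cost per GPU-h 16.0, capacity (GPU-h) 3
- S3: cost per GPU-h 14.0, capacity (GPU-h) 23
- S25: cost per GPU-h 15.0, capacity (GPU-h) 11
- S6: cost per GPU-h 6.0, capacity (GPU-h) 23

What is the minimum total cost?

655

Cheapest first:
S6 at 6.0: take all 23 GPU-h → 44 still needed.
SG (9.0): use full 20 → 24 GPU-h to go.
Take 23 from S3 at 14.0 → need 1 more.
S25 at 15.0: take 1 of its 11 → requirement met.
S4: unused.
Cost = 23×6.0 + 20×9.0 + 23×14.0 + 1×15.0 = 655.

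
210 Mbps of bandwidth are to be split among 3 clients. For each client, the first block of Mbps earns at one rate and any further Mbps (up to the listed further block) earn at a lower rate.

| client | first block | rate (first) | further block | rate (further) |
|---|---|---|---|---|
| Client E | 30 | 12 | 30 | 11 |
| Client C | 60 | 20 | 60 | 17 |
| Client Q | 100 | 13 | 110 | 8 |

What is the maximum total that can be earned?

Rank every tier by rate: Client C/first 20 > Client C/second 17 > Client Q/first 13 > Client E/first 12 > Client E/second 11 > Client Q/second 8.
Client C/first (20): +60 — 150 left.
Client C second at 17: fill all 60 — 90 left.
Client Q first at 13: only 90 left, fill 90.
Total = 20×60 + 17×60 + 13×90 = 3390.

3390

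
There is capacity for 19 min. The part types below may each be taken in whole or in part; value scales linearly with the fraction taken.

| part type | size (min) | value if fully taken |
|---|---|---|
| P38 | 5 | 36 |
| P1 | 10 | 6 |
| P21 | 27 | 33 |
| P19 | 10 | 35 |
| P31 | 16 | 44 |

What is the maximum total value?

Best value per unit of size first: P38 36/5≈7.2, P19 35/10≈3.5, P31 44/16≈2.75, P21 33/27≈1.22, P1 6/10≈0.6.
P38: take in full, 5 min for value 36 → 14 left.
Take all of P19 (10 min, value 35) → 4 min left.
4 min left: a 4/16 share of P31 gives 44×4/16 = 11.
Total value = 82.

82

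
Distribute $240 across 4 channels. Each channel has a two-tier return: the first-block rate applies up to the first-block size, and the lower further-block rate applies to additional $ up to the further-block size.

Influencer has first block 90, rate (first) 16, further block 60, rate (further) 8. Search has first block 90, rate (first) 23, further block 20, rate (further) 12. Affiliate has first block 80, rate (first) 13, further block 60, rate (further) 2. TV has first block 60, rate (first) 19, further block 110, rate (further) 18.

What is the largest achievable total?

4830

Rank every tier by rate: Search/first 23 > TV/first 19 > TV/second 18 > Influencer/first 16 > Affiliate/first 13 > Search/second 12 > Influencer/second 8 > Affiliate/second 2.
Search first at 23: fill all 90 — 150 left.
Fill TV first block (60 at 19) — 90 left.
TV/second: +90 of 110 at 18; pool empty.
Total = 23×90 + 19×60 + 18×90 = 4830.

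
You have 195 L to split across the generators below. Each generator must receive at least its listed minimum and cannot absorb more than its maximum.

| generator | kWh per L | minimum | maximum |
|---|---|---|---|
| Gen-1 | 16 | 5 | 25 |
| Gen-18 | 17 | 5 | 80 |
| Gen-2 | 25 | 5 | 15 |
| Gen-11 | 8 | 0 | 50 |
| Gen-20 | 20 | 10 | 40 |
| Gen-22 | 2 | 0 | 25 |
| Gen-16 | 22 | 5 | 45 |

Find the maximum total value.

Meeting every minimum uses 5+5+5+0+10+0+5 = 30 L, leaving 165.
Highest kWh per L first: Gen-2 25 > Gen-16 22 > Gen-20 20 > Gen-18 17 > Gen-1 16 > Gen-11 8 > Gen-22 2.
Gen-2 takes 10 more to reach its cap of 15 — 155 left.
Gen-16 takes 40 more to reach its cap of 45 — 115 left.
Give Gen-20 30 more to hit its cap of 40 — 85 left.
Gen-18: +75 to 80 (cap) — 10 left.
Only 10 left; Gen-1 takes them to reach 15.
Total = 16×15 + 17×80 + 25×15 + 20×40 + 22×45 = 3765.

3765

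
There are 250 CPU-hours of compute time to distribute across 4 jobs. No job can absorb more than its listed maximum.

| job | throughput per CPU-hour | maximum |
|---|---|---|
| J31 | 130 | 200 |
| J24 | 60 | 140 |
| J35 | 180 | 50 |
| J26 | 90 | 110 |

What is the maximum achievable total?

35000

Order the jobs by throughput per CPU-hour: J35 180 > J31 130 > J26 90 > J24 60.
Give J35 50 to hit its cap of 50 — 200 left.
J31 takes 200 to reach its cap of 200 — 0 left.
Total = 130×200 + 180×50 = 35000.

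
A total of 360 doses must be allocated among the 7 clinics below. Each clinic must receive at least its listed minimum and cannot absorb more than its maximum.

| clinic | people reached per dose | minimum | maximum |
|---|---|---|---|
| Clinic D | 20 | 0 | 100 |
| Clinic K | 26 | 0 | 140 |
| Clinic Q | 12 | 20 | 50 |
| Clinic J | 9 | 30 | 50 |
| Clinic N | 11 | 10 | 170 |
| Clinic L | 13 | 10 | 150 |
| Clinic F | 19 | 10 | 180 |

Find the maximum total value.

Meeting every minimum uses 0+0+20+30+10+10+10 = 80 doses, leaving 280.
Order the clinics by people reached per dose: Clinic K 26 > Clinic D 20 > Clinic F 19 > Clinic L 13 > Clinic Q 12 > Clinic N 11 > Clinic J 9.
Give Clinic K 140 more to hit its cap of 140 → 140 left.
Clinic D: +100 to 100 (cap) → 40 left.
Clinic F has room for 170 more but only 40 remain, so it gets 50.
Total = 20×100 + 26×140 + 12×20 + 9×30 + 11×10 + 13×10 + 19×50 = 7340.

7340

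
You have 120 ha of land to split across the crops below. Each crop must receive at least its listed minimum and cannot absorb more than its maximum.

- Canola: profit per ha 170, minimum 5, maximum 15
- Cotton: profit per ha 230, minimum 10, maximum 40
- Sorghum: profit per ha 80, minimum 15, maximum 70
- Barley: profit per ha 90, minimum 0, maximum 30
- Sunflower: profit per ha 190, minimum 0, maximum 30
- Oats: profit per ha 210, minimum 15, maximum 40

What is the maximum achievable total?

Meeting every minimum uses 5+10+15+0+0+15 = 45 ha, leaving 75.
Highest profit per ha first: Cotton 230 > Oats 210 > Sunflower 190 > Canola 170 > Barley 90 > Sorghum 80.
Cotton takes 30 more to reach its cap of 40 — 45 left.
Oats: +25 to 40 (cap) — 20 left.
Only 20 left; Sunflower takes them to reach 20.
Total = 170×5 + 230×40 + 80×15 + 190×20 + 210×40 = 23450.

23450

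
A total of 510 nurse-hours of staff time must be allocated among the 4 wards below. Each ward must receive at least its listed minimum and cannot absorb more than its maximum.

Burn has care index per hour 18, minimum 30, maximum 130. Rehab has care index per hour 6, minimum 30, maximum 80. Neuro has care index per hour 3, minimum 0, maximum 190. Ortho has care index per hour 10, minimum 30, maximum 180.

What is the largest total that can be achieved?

4980

Meeting every minimum uses 30+30+0+30 = 90 nurse-hours, leaving 420.
Highest care index per hour first: Burn 18 > Ortho 10 > Rehab 6 > Neuro 3.
Burn takes 100 more to reach its cap of 130 → 320 left.
Give Ortho 150 more to hit its cap of 180 → 170 left.
Give Rehab 50 more to hit its cap of 80 → 120 left.
Neuro has room for 190 more but only 120 remain, so it gets 120.
Total = 18×130 + 6×80 + 3×120 + 10×180 = 4980.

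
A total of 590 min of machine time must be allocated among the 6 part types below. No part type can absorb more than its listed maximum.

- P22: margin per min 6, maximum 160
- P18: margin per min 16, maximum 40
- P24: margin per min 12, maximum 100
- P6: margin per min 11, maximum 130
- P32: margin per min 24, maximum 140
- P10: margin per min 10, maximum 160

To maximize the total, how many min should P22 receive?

20

Highest margin per min first: P32 24 > P18 16 > P24 12 > P6 11 > P10 10 > P22 6.
P32: +140 to 140 (cap) — 450 left.
Give P18 40 to hit its cap of 40 — 410 left.
P24 takes 100 to reach its cap of 100 — 310 left.
P6: +130 to 130 (cap) — 180 left.
Give P10 160 to hit its cap of 160 — 20 left.
P22 has room for 160 but only 20 remain, so it gets 20.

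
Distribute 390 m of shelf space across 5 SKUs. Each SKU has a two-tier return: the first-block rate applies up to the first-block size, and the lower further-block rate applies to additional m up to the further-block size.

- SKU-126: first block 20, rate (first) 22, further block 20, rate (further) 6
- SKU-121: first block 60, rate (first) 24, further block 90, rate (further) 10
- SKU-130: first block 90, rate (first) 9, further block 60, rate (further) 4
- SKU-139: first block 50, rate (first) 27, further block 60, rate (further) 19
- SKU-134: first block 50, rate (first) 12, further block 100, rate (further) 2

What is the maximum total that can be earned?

6410

Order all 10 blocks by rate: SKU-139/T1 27 > SKU-121/T1 24 > SKU-126/T1 22 > SKU-139/T2 19 > SKU-134/T1 12 > SKU-121/T2 10 > SKU-130/T1 9 > SKU-126/T2 6 > SKU-130/T2 4 > SKU-134/T2 2.
Fill SKU-139 T1 block (50 at 27) → 340 left.
SKU-121/T1 (24): +60 → 280 left.
Fill SKU-126 T1 block (20 at 22) → 260 left.
Fill SKU-139 T2 block (60 at 19) → 200 left.
SKU-134/T1 (12): +50 → 150 left.
SKU-121/T2 (10): +90 → 60 left.
60 remain; put them into SKU-130 T1 at 9.
Total = 27×50 + 24×60 + 22×20 + 19×60 + 12×50 + 10×90 + 9×60 = 6410.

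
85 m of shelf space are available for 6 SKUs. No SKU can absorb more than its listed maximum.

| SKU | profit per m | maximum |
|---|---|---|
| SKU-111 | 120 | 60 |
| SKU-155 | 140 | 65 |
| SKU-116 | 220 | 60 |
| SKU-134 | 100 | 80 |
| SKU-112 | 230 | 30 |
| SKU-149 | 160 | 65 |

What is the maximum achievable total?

Order the SKUs by profit per m: SKU-112 230 > SKU-116 220 > SKU-149 160 > SKU-155 140 > SKU-111 120 > SKU-134 100.
SKU-112: +30 to 30 (cap) — 55 left.
Only 55 left; SKU-116 takes them to reach 55.
Total = 220×55 + 230×30 = 19000.

19000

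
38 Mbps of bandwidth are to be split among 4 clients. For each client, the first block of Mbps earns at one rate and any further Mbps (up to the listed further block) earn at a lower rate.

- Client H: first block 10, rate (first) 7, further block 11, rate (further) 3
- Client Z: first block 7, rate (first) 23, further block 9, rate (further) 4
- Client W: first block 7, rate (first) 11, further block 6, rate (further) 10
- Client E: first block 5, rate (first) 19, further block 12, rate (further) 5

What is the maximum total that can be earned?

Rank every tier by rate: Client Z/T1 23 > Client E/T1 19 > Client W/T1 11 > Client W/T2 10 > Client H/T1 7 > Client E/T2 5 > Client Z/T2 4 > Client H/T2 3.
Client Z T1 at 23: fill all 7 → 31 left.
Client E/T1 (19): +5 → 26 left.
Client W T1 at 11: fill all 7 → 19 left.
Client W T2 at 10: fill all 6 → 13 left.
Fill Client H T1 block (10 at 7) → 3 left.
3 remain; put them into Client E T2 at 5.
Total = 23×7 + 19×5 + 11×7 + 10×6 + 7×10 + 5×3 = 478.

478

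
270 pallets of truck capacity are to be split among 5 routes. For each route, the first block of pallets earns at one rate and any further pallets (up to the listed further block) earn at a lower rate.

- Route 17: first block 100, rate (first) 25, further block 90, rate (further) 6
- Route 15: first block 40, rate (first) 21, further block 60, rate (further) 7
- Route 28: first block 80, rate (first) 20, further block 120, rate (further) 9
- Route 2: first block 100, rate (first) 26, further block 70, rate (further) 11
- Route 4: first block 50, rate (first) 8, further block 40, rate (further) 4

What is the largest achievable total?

6540

Rank every tier by rate: Route 2/first 26 > Route 17/first 25 > Route 15/first 21 > Route 28/first 20 > Route 2/second 11 > Route 28/second 9 > Route 4/first 8 > Route 15/second 7 > Route 17/second 6 > Route 4/second 4.
Route 2 first at 26: fill all 100 ; 170 left.
Route 17/first (25): +100 ; 70 left.
Route 15 first at 21: fill all 40 ; 30 left.
30 remain; put them into Route 28 first at 20.
Total = 26×100 + 25×100 + 21×40 + 20×30 = 6540.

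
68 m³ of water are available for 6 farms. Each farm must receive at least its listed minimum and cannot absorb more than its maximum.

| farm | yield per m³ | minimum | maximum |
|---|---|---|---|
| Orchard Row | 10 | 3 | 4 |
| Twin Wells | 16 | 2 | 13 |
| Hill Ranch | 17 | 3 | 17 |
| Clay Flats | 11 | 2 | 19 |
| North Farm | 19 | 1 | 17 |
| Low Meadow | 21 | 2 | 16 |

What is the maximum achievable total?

Meeting every minimum uses 3+2+3+2+1+2 = 13 m³, leaving 55.
Rank by yield per m³: Low Meadow 21 > North Farm 19 > Hill Ranch 17 > Twin Wells 16 > Clay Flats 11 > Orchard Row 10.
Give Low Meadow 14 more to hit its cap of 16 → 41 left.
North Farm: +16 to 17 (cap) → 25 left.
Hill Ranch: +14 to 17 (cap) → 11 left.
Twin Wells: +11 to 13 (cap) → 0 left.
Total = 10×3 + 16×13 + 17×17 + 11×2 + 19×17 + 21×16 = 1208.

1208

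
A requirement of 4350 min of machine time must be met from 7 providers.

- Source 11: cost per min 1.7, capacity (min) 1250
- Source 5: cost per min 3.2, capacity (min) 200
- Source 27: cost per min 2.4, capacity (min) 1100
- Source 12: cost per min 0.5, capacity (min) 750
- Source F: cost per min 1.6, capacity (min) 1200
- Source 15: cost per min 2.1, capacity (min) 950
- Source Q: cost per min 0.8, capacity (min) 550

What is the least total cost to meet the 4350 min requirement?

Use providers in increasing cost order.
Source 12 at 0.5: take all 750 min — 3600 still needed.
Source Q (0.8): use full 550 — 3050 min to go.
Source F (1.6): use full 1200 — 1850 min to go.
Source 11 (1.7): use full 1250 — 600 min to go.
Source 15 at 2.1: take 600 of its 950 — requirement met.
Source 27, Source 5: unused.
Cost = 750×0.5 + 550×0.8 + 1200×1.6 + 1250×1.7 + 600×2.1 = 6120.

6120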